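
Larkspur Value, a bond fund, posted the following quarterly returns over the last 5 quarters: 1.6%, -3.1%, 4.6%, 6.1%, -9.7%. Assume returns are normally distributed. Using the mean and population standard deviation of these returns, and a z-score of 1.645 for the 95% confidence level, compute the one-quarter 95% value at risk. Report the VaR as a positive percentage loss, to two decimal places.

9.54

μ = (1.6 − 3.1 + 4.6 + 6.1 − 9.7) / 5 = -0.1000%
Σ(r − μ)² = 164.5800; population σ = √(164.5800/5) = 5.7372%
VaR = −(μ − z·σ) = −(-0.1000 − 1.645 × 5.7372) = −(-9.5377) = 9.5377%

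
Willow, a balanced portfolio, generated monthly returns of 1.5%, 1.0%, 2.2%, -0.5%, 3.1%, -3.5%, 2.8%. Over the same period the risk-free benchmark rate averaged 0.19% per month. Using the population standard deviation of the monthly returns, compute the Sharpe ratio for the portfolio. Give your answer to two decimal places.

r̄ = (1.5 + 1 + 2.2 − 0.5 + 3.1 − 3.5 + 2.8) / 7 = 6.60 / 7 = 0.9429%
Population σ = √[Σ(r − r̄)² / 7] = √[31.8171 / 7] = √4.5453 = 2.1320%
Sharpe = (r̄ − rf) / σ = (0.9429 − 0.19) / 2.1320 = 0.7529 / 2.1320 = 0.3531

0.35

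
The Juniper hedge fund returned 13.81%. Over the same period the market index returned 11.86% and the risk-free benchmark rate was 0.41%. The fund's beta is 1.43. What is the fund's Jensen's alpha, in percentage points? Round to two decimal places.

-2.97

CAPM expected return = Rf + β(Rm − Rf) = 0.41% + 1.43 × (11.86% − 0.41%) = 0.41 + 1.43 × 11.45 = 16.7835%
Jensen's α = Rp − E[R] = 13.81% − 16.7835% = -2.9735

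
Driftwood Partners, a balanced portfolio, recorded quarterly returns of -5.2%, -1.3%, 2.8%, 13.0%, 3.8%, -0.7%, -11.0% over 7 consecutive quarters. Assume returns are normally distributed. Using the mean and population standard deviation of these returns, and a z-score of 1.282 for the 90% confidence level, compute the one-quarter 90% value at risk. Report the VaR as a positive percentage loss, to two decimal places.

8.75

Mean return r̄ = 1.40 / 7 = 0.2000%
Σ(r − r̄)² = (-5.2 − 0.2000)² + (-1.3 − 0.2000)² + (2.8 − 0.2000)² + … = 341.2200
σ = √[341.2200 / 7] = 6.9818%
VaR = −(r̄ − z·σ) = −(0.2000 − 1.282 × 6.9818) = −(-8.7507) = 8.7507%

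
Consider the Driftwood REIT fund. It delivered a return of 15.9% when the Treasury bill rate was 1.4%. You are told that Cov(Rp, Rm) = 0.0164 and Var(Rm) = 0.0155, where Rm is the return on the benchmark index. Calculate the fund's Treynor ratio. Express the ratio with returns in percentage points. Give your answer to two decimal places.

13.70

β = Cov / Var = 0.0164 / 0.0155 = 1.0581
Treynor = (Rp − Rf) / β = (15.9% − 1.4%) / 1.0581 = 14.50 / 1.0581 = 13.7038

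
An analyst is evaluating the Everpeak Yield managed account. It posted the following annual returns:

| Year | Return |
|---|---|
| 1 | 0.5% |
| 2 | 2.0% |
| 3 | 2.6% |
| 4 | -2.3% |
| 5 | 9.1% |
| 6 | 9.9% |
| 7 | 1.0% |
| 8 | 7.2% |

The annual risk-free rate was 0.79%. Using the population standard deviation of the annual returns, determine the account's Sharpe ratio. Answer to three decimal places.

Mean return r̄ = 30.00 / 8 = 3.7500%
Σ(r − r̄)² = (0.5 − 3.7500)² + (2 − 3.7500)² + (2.6 − 3.7500)² + … = 137.4600
population σ = √(137.4600 / 8) = √17.1825 = 4.1452%
Sharpe = (r̄ − rf) / σ = (3.7500 − 0.79) / 4.1452 = 2.9600 / 4.1452 = 0.7141

0.714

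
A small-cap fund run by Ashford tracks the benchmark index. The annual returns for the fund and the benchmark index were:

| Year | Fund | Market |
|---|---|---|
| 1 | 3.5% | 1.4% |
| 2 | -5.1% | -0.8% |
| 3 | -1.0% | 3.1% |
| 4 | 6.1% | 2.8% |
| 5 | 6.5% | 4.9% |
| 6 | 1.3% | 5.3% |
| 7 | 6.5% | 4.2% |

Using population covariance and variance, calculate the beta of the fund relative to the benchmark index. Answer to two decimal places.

1.31

r̄p = 2.5429%,  r̄m = 2.9857%
Cov = Σ(rp − r̄p)(rm − r̄m) / 7 = 5.1220
Var(rm) = Σ(rm − r̄m)² / 7 = 3.9127
β = Cov / Var = 5.1220 / 3.9127 = 1.3091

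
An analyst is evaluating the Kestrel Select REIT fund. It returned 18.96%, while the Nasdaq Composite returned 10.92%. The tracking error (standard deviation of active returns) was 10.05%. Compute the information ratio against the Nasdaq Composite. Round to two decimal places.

IR = (Rp − Rb) / TE = (18.96% − 10.92%) / 10.05% = 8.04% / 10.05% = 0.8000

0.80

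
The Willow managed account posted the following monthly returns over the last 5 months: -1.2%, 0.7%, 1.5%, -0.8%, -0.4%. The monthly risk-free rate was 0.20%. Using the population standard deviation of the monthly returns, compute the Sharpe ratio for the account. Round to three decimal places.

-0.241

Mean return r̄ = -0.20 / 5 = -0.0400%
Population σ = √[Σ(r − r̄)² / 5] = √[4.9720 / 5] = √0.9944 = 0.9972%
Sharpe = (r̄ − rf) / σ = (-0.0400 − 0.2) / 0.9972 = -0.2400 / 0.9972 = -0.2407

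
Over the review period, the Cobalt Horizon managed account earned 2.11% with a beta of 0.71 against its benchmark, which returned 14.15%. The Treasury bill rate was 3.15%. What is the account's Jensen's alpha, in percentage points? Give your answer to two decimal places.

-8.85

CAPM expected return = Rf + β(Rm − Rf) = 3.15% + 0.71 × (14.15% − 3.15%) = 3.15 + 0.71 × 11.00 = 10.9600%
Jensen's α = Rp − E[R] = 2.11% − 10.9600% = -8.8500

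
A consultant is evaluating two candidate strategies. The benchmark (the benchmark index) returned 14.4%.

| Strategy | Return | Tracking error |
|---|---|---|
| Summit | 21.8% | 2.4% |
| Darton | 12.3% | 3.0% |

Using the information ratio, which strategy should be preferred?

Summit: IR = (21.8% − 14.4%) / 2.4% = 3.083
Darton: IR = (12.3% − 14.4%) / 3.0% = -0.700
Highest: Summit (3.083).

Summit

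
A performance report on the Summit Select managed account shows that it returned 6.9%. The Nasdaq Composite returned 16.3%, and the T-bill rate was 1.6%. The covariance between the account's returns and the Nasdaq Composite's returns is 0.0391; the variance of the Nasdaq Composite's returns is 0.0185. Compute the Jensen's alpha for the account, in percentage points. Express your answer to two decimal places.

-25.77

β = Cov / Var = 0.0391 / 0.0185 = 2.1135
E[R] = Rf + β(Rm − Rf) = 1.6% + 2.1135 × (16.3% − 1.6%) = 32.6685%
α = Rp − E[R] = 6.9% − 32.6685% = -25.7685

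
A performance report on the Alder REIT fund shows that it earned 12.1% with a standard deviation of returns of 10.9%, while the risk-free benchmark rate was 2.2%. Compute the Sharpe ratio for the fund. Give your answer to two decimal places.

0.91

Sharpe = (Rp − Rf) / σp = (12.1% − 2.2%) / 10.9% = 9.90% / 10.9% = 0.9083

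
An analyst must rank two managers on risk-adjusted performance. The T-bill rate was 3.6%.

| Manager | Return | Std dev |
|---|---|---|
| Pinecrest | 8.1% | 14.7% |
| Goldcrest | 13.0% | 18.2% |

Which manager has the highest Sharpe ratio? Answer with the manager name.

Pinecrest: Sharpe ratio = (8.1% − 3.6%) / 14.7% = 0.306
Goldcrest: Sharpe ratio = (13.0% − 3.6%) / 18.2% = 0.516
Highest: Goldcrest (0.516).

Goldcrest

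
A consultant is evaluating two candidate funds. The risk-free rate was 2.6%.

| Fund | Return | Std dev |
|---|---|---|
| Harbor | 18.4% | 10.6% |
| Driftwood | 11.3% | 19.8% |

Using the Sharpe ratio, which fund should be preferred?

Harbor

Harbor: Sharpe ratio = (18.4% − 2.6%) / 10.6% = 1.491
Driftwood: Sharpe ratio = (11.3% − 2.6%) / 19.8% = 0.439
Highest: Harbor (1.491).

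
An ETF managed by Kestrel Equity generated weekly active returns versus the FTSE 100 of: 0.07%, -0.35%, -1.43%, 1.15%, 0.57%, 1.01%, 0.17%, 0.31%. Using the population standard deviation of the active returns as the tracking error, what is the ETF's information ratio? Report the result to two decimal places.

μ = (0.07 − 0.35 − 1.43 + 1.15 + 0.57 + 1.01 + 0.17 + 0.31) / 8 = 0.1875%
Σ(r − μ)² = 4.6836; population σ = √(4.6836/8) = 0.7651%
IR = μ / tracking error = 0.1875 / 0.7651 = 0.2451

0.25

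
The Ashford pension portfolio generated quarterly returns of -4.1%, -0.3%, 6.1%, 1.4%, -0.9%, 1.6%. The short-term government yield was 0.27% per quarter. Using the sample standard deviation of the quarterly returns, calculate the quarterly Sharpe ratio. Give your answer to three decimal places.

r̄ = (-4.1 − 0.3 + 6.1 + 1.4 − 0.9 + 1.6) / 6 = 0.6333%
Sample std dev = √[57.0333 / 5] = 3.3774%
Sharpe = (r̄ − rf) / σ = (0.6333 − 0.27) / 3.3774 = 0.3633 / 3.3774 = 0.1076

0.108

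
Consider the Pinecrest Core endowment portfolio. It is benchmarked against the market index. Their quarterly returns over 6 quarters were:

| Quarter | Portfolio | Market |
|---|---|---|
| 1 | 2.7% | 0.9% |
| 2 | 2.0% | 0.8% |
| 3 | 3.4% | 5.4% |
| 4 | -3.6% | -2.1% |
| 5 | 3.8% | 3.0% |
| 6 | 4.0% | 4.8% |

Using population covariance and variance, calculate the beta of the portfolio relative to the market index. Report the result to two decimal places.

0.86

r̄p = 2.0500%,  r̄m = 2.1333%
Cov = Σ(rp − r̄p)(rm − r̄m) / 6 = 5.7183
Var(rm) = Σ(rm − r̄m)² / 6 = 6.6256
β = Cov / Var = 5.7183 / 6.6256 = 0.8631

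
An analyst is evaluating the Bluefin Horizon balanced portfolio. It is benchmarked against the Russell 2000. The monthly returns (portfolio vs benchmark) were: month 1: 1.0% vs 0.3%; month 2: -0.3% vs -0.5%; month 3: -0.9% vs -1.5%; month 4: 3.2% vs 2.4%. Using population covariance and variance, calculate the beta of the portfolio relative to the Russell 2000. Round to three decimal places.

1.088

r̄p = 0.7500%,  r̄m = 0.1750%
Cov = Σ(rp − r̄p)(rm − r̄m) / 4 = 2.2388
Var(rm) = Σ(rm − r̄m)² / 4 = 2.0569
β = Cov / Var = 2.2388 / 2.0569 = 1.0884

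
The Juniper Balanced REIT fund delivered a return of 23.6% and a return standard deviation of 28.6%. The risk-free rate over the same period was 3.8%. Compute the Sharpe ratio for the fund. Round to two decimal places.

Sharpe = (Rp − Rf) / σp = (23.6% − 3.8%) / 28.6% = 19.80% / 28.6% = 0.6923

0.69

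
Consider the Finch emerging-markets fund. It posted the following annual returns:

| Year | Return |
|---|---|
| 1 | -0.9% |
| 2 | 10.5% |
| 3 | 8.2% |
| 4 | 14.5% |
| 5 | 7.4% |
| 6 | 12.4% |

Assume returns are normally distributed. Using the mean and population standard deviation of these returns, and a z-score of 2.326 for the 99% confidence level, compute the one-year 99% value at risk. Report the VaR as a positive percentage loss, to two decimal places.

r̄ = (-0.9 + 10.5 + 8.2 + 14.5 + 7.4 + 12.4) / 6 = 52.10 / 6 = 8.6833%
Σ(r − r̄)² = (-0.9 − 8.6833)² + (10.5 − 8.6833)² + (8.2 − 8.6833)² + … = 144.6683
population σ = √(144.6683 / 6) = √24.1114 = 4.9103%
VaR = −(r̄ − z·σ) = −(8.6833 − 2.326 × 4.9103) = −(-2.7381) = 2.7381%

2.74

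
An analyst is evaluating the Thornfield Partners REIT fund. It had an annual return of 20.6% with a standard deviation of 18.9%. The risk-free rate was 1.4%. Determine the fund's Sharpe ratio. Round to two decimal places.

Sharpe = (Rp − Rf) / σp = (20.6% − 1.4%) / 18.9% = 19.20% / 18.9% = 1.0159

1.02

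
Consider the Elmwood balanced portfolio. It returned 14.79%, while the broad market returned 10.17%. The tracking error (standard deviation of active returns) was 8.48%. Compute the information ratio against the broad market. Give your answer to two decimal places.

0.54

IR = (Rp − Rb) / TE = (14.79% − 10.17%) / 8.48% = 4.62% / 8.48% = 0.5448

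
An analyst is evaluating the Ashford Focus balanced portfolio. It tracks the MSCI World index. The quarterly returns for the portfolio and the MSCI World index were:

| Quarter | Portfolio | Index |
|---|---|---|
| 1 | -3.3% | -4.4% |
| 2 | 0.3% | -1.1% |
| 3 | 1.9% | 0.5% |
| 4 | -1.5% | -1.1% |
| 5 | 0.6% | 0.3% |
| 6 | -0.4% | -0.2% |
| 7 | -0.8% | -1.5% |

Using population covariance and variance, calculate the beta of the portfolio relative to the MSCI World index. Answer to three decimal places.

r̄p = -0.4571%,  r̄m = -1.0714%
Cov = Σ(rp − r̄p)(rm − r̄m) / 7 = 2.1173
Var(rm) = Σ(rm − r̄m)² / 7 = 2.3392
β = Cov / Var = 2.1173 / 2.3392 = 0.9051

0.905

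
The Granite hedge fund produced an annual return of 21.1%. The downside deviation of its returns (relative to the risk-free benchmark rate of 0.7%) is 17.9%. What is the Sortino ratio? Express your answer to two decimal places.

Sortino = (Rp − Rf) / σd = (21.1% − 0.7%) / 17.9% = 20.40% / 17.9% = 1.1397

1.14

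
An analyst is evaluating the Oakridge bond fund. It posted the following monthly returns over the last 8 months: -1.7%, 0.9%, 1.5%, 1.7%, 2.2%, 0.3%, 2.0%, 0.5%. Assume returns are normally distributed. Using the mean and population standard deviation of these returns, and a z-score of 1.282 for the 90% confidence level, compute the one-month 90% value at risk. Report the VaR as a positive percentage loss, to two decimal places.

μ = (-1.7 + 0.9 + 1.5 + 1.7 + 2.2 + 0.3 + 2 + 0.5) / 8 = 0.9250%
Σ(r − μ)² = (-1.7 − 0.9250)² + (0.9 − 0.9250)² + … = 11.1750
σ = √[11.1750 / 8] = 1.1819%
VaR = −(μ − z·σ) = −(0.9250 − 1.282 × 1.1819) = −(-0.5902) = 0.5902%

0.59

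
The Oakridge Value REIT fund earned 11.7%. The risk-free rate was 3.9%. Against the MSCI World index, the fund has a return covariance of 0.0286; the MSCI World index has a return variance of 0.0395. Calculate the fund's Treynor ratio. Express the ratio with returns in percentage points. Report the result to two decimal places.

10.77

β = Cov / Var = 0.0286 / 0.0395 = 0.7241
Treynor = (Rp − Rf) / β = (11.7% − 3.9%) / 0.7241 = 7.80 / 0.7241 = 10.7720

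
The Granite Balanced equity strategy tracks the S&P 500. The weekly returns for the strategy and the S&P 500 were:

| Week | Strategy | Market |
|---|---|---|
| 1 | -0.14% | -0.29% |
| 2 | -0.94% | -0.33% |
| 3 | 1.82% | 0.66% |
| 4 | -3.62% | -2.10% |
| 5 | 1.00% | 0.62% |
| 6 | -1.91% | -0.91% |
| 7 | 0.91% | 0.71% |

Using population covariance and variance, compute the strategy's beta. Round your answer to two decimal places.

1.80

r̄p = -0.4114%,  r̄m = -0.2343%
Cov = Σ(rp − r̄p)(rm − r̄m) / 7 = 1.6405
Var(rm) = Σ(rm − r̄m)² / 7 = 0.9101
β = Cov / Var = 1.6405 / 0.9101 = 1.8025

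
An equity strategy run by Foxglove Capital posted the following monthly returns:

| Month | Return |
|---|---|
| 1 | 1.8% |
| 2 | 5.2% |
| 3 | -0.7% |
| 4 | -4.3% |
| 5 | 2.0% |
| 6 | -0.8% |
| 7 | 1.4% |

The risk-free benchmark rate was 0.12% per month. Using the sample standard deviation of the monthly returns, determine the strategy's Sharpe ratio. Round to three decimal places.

0.181

r̄ = (1.8 + 5.2 − 0.7 − 4.3 + 2 − 0.8 + 1.4) / 7 = 4.60 / 7 = 0.6571%
Sample std dev = √[52.8371 / 6] = 2.9675%
Sharpe = (r̄ − rf) / σ = (0.6571 − 0.12) / 2.9675 = 0.5371 / 2.9675 = 0.1810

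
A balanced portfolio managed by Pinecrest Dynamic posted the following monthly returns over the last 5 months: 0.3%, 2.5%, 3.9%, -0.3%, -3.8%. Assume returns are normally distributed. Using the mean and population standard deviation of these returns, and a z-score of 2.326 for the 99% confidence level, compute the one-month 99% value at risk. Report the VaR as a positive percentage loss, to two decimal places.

5.61

r̄ = (0.3 + 2.5 + 3.9 − 0.3 − 3.8) / 5 = 0.5200%
Σ(r − r̄)² = (0.3 − 0.5200)² + (2.5 − 0.5200)² + (3.9 − 0.5200)² + … = 34.7280
σ = √[34.7280 / 5] = 2.6355%
VaR = −(r̄ − z·σ) = −(0.5200 − 2.326 × 2.6355) = −(-5.6102) = 5.6102%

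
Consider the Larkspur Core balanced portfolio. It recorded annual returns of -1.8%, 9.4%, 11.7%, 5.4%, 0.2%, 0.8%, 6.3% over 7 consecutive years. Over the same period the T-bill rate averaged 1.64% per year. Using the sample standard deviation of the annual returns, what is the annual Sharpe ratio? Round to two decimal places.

0.58

Mean return r̄ = 32.00 / 7 = 4.5714%
Σ(r − r̄)² = 151.7343; sample σ = √(151.7343/6) = 5.0288%
Sharpe = (r̄ − rf) / σ = (4.5714 − 1.64) / 5.0288 = 2.9314 / 5.0288 = 0.5829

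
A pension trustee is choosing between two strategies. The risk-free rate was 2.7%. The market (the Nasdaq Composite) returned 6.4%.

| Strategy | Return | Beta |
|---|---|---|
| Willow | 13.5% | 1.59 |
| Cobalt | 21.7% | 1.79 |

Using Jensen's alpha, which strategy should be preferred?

Cobalt

Willow: α = 13.5% − [2.7% + 1.59 × (6.4% − 2.7%)] = 4.917
Cobalt: α = 21.7% − [2.7% + 1.79 × (6.4% − 2.7%)] = 12.377
Highest: Cobalt (12.377).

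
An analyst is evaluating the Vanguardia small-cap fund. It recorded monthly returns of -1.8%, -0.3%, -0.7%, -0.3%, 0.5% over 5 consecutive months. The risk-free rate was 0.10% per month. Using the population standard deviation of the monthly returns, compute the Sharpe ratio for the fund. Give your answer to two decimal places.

μ = (-1.8 − 0.3 − 0.7 − 0.3 + 0.5) / 5 = -2.60 / 5 = -0.5200%
Σ(r − μ)² = 2.8080; population σ = √(2.8080/5) = 0.7494%
Sharpe = (μ − rf) / σ = (-0.5200 − 0.1) / 0.7494 = -0.6200 / 0.7494 = -0.8273

-0.83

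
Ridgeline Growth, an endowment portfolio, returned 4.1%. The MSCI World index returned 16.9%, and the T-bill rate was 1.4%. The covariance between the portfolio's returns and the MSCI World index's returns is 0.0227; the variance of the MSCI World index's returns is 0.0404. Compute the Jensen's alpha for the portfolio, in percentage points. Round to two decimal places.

-6.01

β = Cov / Var = 0.0227 / 0.0404 = 0.5619
E[R] = Rf + β(Rm − Rf) = 1.4% + 0.5619 × (16.9% − 1.4%) = 10.1095%
α = Rp − E[R] = 4.1% − 10.1095% = -6.0095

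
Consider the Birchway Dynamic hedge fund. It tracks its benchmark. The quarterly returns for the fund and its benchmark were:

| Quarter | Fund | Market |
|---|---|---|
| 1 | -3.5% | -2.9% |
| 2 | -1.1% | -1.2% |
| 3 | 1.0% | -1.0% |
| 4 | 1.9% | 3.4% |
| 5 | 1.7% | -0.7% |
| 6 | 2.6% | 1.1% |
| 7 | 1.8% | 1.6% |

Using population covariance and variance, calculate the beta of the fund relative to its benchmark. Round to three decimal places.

0.799

r̄p = 0.6286%,  r̄m = 0.0429%
Cov = Σ(rp − r̄p)(rm − r̄m) / 7 = 3.0416
Var(rm) = Σ(rm − r̄m)² / 7 = 3.8082
β = Cov / Var = 3.0416 / 3.8082 = 0.7987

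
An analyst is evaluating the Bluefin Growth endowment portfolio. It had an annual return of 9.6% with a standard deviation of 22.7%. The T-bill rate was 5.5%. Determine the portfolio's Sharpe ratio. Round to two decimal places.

0.18

Sharpe = (Rp − Rf) / σp = (9.6% − 5.5%) / 22.7% = 4.10% / 22.7% = 0.1806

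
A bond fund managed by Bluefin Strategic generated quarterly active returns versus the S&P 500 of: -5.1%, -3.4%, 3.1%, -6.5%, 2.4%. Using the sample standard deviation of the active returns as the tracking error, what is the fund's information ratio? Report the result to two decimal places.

Mean return r̄ = -9.50 / 5 = -1.9000%
Sample σ = √[Σ(r − r̄)² / 4] = √[77.1400 / 4] = √19.2850 = 4.3915%
IR = r̄ / tracking error = -1.9000 / 4.3915 = -0.4327

-0.43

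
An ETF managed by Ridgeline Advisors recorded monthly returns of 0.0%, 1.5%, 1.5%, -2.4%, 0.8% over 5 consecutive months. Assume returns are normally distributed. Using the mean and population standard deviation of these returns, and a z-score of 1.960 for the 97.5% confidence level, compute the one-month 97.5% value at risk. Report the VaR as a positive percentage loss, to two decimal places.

2.56

r̄ = (0 + 1.5 + 1.5 − 2.4 + 0.8) / 5 = 1.40 / 5 = 0.2800%
Σ(r − r̄)² = (0 − 0.2800)² + (1.5 − 0.2800)² + … = 10.5080
population σ = √(10.5080 / 5) = √2.1016 = 1.4497%
VaR = −(r̄ − z·σ) = −(0.2800 − 1.960 × 1.4497) = −(-2.5614) = 2.5614%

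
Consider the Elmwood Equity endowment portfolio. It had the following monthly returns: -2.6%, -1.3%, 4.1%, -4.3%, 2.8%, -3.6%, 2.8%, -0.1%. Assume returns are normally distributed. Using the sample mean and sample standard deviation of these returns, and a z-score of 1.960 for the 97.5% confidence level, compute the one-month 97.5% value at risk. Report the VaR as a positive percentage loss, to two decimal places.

μ = (-2.6 − 1.3 + 4.1 − 4.3 + 2.8 − 3.6 + 2.8 − 0.1) / 8 = -0.2750%
Σ(r − μ)² = 71.7950; sample σ = √(71.7950/7) = 3.2026%
VaR = −(μ − z·σ) = −(-0.2750 − 1.960 × 3.2026) = −(-6.5521) = 6.5521%

6.55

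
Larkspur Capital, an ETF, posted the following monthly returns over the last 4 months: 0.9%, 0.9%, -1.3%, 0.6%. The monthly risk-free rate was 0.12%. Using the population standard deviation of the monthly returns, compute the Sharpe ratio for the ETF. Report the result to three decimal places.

r̄ = (0.9 + 0.9 − 1.3 + 0.6) / 4 = 1.10 / 4 = 0.2750%
Σ(r − r̄)² = (0.9 − 0.2750)² + (0.9 − 0.2750)² + … = 3.3675
σ = √[3.3675 / 4] = 0.9175%
Sharpe = (r̄ − rf) / σ = (0.2750 − 0.12) / 0.9175 = 0.1550 / 0.9175 = 0.1689

0.169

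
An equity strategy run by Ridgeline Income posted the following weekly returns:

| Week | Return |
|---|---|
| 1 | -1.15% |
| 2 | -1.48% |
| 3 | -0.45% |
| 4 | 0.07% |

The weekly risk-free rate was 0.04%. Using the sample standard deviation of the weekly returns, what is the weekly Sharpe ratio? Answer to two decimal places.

-1.14

r̄ = (-1.15 − 1.48 − 0.45 + 0.07) / 4 = -3.010 / 4 = -0.7525%
Σ(r − r̄)² = (-1.15 − (-0.7525))² + (-1.48 − (-0.7525))² + (-0.45 − (-0.7525))² + … = 1.4553
σ = √[1.4553 / 3] = 0.6965%
Sharpe = (r̄ − rf) / σ = (-0.7525 − 0.04) / 0.6965 = -0.7925 / 0.6965 = -1.1378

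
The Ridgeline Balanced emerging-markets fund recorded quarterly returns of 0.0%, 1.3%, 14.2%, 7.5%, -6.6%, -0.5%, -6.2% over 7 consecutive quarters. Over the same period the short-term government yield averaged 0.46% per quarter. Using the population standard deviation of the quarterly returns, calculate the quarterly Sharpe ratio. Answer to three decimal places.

0.135

r̄ = (0 + 1.3 + 14.2 + 7.5 − 6.6 − 0.5 − 6.2) / 7 = 1.3857%
Σ(r − r̄)² = (0 − 1.3857)² + (1.3 − 1.3857)² + (14.2 − 1.3857)² + … = 328.3886
population σ = √(328.3886 / 7) = √46.9127 = 6.8493%
Sharpe = (r̄ − rf) / σ = (1.3857 − 0.46) / 6.8493 = 0.9257 / 6.8493 = 0.1352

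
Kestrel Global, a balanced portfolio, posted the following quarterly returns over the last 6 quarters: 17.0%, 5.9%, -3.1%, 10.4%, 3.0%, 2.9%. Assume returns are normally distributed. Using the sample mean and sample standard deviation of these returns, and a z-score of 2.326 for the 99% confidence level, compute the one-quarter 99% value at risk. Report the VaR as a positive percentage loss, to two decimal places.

Mean return μ = 36.10 / 6 = 6.0167%
Sample σ = √[Σ(r − μ)² / 5] = √[241.7883 / 5] = √48.3577 = 6.9540%
VaR = −(μ − z·σ) = −(6.0167 − 2.326 × 6.9540) = −(-10.1583) = 10.1583%

10.16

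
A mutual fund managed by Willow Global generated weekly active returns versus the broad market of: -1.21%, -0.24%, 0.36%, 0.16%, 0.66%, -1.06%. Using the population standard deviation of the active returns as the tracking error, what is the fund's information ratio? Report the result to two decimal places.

-0.32

Mean return r̄ = -1.330 / 6 = -0.2217%
Population σ = √[Σ(r − r̄)² / 6] = √[2.9413 / 6] = √0.4902 = 0.7001%
IR = r̄ / tracking error = -0.2217 / 0.7001 = -0.3167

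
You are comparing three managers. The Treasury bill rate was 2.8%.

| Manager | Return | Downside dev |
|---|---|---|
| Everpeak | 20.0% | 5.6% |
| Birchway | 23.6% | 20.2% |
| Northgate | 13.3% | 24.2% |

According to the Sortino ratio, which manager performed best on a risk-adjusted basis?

Everpeak: Sortino ratio = (20.0% − 2.8%) / 5.6% = 3.071
Birchway: Sortino ratio = (23.6% − 2.8%) / 20.2% = 1.030
Northgate: Sortino ratio = (13.3% − 2.8%) / 24.2% = 0.434
Highest: Everpeak (3.071).

Everpeak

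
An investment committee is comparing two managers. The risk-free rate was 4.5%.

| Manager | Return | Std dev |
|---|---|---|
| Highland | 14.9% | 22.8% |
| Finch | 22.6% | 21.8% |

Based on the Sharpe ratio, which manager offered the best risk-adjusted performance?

Highland: Sharpe ratio = (14.9% − 4.5%) / 22.8% = 0.456
Finch: Sharpe ratio = (22.6% − 4.5%) / 21.8% = 0.830
Highest: Finch (0.830).

Finch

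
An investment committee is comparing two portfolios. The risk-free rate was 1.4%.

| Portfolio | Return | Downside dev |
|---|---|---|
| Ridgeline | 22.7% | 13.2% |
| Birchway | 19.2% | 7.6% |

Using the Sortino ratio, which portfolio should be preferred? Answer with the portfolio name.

Ridgeline: Sortino ratio = (22.7% − 1.4%) / 13.2% = 1.614
Birchway: Sortino ratio = (19.2% − 1.4%) / 7.6% = 2.342
Highest: Birchway (2.342).

Birchway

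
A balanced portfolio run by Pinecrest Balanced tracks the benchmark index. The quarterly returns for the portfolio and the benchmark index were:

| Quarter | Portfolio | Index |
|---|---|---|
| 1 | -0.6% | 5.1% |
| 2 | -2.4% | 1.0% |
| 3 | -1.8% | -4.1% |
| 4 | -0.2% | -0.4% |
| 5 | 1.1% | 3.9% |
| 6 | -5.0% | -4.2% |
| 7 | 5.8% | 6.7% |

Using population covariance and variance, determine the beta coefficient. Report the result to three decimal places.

r̄p = -0.4429%,  r̄m = 1.1429%
Cov = Σ(rp − r̄p)(rm − r̄m) / 7 = 9.9561
Var(rm) = Σ(rm − r̄m)² / 7 = 16.0824
β = Cov / Var = 9.9561 / 16.0824 = 0.6191

0.619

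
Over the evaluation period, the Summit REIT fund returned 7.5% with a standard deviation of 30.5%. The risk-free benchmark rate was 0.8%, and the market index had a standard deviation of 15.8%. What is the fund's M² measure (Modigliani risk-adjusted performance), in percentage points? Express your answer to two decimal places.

4.27

Sharpe = (Rp − Rf) / σp = (7.5% − 0.8%) / 30.5% = 0.2197
M² = Rf + Sharpe × σm = 0.8% + 0.2197 × 15.8% = 4.2713%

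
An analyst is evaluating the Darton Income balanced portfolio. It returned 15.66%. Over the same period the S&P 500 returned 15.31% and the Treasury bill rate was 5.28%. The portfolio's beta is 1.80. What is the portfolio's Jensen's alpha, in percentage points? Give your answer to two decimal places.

CAPM expected return = Rf + β(Rm − Rf) = 5.28% + 1.80 × (15.31% − 5.28%) = 5.28 + 1.80 × 10.03 = 23.3340%
Jensen's α = Rp − E[R] = 15.66% − 23.3340% = -7.6740

-7.67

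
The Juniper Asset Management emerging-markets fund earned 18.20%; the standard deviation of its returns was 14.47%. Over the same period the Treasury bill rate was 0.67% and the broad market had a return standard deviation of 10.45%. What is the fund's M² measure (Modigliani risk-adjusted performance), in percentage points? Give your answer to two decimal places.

Sharpe = (Rp − Rf) / σp = (18.20% − 0.67%) / 14.47% = 1.2115
M² = Rf + Sharpe × σm = 0.67% + 1.2115 × 10.45% = 13.3302%

13.33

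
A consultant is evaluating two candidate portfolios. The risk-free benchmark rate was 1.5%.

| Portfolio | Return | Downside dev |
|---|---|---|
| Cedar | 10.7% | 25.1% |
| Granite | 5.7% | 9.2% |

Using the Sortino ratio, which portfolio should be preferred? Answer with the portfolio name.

Cedar: Sortino ratio = (10.7% − 1.5%) / 25.1% = 0.367
Granite: Sortino ratio = (5.7% − 1.5%) / 9.2% = 0.457
Highest: Granite (0.457).

Granite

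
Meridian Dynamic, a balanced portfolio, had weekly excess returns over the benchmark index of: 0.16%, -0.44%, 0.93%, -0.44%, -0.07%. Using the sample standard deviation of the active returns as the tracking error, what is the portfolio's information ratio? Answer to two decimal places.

0.05

Mean return r̄ = 0.140 / 5 = 0.0280%
Σ(r − r̄)² = (0.16 − 0.0280)² + (-0.44 − 0.0280)² + (0.93 − 0.0280)² + … = 1.2787
sample σ = √(1.2787 / 4) = √0.3197 = 0.5654%
IR = r̄ / tracking error = 0.0280 / 0.5654 = 0.0495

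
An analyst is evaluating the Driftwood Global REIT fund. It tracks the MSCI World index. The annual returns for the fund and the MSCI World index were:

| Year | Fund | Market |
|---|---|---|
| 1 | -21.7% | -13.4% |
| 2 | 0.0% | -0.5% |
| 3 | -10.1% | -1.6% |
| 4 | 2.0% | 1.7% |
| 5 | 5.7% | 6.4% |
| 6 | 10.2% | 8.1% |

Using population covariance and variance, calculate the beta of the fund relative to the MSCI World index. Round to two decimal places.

r̄p = -2.3167%,  r̄m = 0.1167%
Cov = Σ(rp − r̄p)(rm − r̄m) / 6 = 71.8436
Var(rm) = Σ(rm − r̄m)² / 6 = 48.6247
β = Cov / Var = 71.8436 / 48.6247 = 1.4775

1.48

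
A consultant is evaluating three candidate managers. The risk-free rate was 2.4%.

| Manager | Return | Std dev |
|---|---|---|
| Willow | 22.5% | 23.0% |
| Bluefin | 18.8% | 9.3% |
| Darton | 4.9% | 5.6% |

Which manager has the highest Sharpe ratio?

Willow: Sharpe ratio = (22.5% − 2.4%) / 23.0% = 0.874
Bluefin: Sharpe ratio = (18.8% − 2.4%) / 9.3% = 1.763
Darton: Sharpe ratio = (4.9% − 2.4%) / 5.6% = 0.446
Highest: Bluefin (1.763).

Bluefin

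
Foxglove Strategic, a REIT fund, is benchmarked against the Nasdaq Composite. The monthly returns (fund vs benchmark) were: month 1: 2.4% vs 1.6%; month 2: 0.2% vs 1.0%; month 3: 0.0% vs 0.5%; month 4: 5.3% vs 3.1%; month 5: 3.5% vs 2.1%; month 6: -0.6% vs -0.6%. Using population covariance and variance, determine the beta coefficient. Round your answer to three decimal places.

r̄p = 1.8000%,  r̄m = 1.2833%
Cov = Σ(rp − r̄p)(rm − r̄m) / 6 = 2.3867
Var(rm) = Σ(rm − r̄m)² / 6 = 1.3847
β = Cov / Var = 2.3867 / 1.3847 = 1.7236

1.724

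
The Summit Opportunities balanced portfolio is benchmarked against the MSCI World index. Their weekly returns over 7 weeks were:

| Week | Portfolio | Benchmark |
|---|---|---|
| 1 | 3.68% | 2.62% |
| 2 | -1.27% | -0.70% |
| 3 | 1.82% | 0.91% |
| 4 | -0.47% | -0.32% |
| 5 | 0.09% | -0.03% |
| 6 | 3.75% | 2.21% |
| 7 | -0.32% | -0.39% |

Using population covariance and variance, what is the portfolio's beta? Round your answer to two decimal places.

r̄p = 1.0400%,  r̄m = 0.6143%
Cov = Σ(rp − r̄p)(rm − r̄m) / 7 = 2.3250
Var(rm) = Σ(rm − r̄m)² / 7 = 1.5258
β = Cov / Var = 2.3250 / 1.5258 = 1.5238

1.52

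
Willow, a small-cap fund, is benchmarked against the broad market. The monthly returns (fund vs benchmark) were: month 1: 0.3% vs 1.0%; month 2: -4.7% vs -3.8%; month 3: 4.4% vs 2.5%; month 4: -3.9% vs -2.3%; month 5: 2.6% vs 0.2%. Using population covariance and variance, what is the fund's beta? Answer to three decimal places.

1.470

r̄p = -0.2600%,  r̄m = -0.4800%
Cov = Σ(rp − r̄p)(rm − r̄m) / 5 = 7.6052
Var(rm) = Σ(rm − r̄m)² / 5 = 5.1736
β = Cov / Var = 7.6052 / 5.1736 = 1.4700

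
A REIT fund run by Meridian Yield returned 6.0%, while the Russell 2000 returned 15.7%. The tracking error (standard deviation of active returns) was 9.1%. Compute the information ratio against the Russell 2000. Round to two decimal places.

-1.07

IR = (Rp − Rb) / TE = (6.0% − 15.7%) / 9.1% = -9.70% / 9.1% = -1.0659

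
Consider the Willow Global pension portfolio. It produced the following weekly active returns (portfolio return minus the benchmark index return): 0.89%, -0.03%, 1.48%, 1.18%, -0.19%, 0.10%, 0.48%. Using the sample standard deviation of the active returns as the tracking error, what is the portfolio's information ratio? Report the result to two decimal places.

0.87

r̄ = (0.89 − 0.03 + 1.48 + 1.18 − 0.19 + 0.1 + 0.48) / 7 = 3.910 / 7 = 0.5586%
Sample σ = √[Σ(r − r̄)² / 6] = √[2.4683 / 6] = √0.4114 = 0.6414%
IR = r̄ / tracking error = 0.5586 / 0.6414 = 0.8709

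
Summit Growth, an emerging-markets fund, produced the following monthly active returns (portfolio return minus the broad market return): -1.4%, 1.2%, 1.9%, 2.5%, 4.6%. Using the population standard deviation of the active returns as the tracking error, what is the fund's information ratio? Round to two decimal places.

μ = (-1.4 + 1.2 + 1.9 + 2.5 + 4.6) / 5 = 1.7600%
Population std dev = √[18.9320 / 5] = 1.9459%
IR = μ / tracking error = 1.7600 / 1.9459 = 0.9045

0.90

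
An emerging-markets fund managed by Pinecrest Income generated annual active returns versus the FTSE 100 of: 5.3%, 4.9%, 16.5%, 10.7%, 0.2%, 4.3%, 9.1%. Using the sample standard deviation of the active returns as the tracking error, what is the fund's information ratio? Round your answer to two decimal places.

r̄ = (5.3 + 4.9 + 16.5 + 10.7 + 0.2 + 4.3 + 9.1) / 7 = 7.2857%
Σ(r − r̄)² = 168.6086; sample σ = √(168.6086/6) = 5.3011%
IR = r̄ / tracking error = 7.2857 / 5.3011 = 1.3744

1.37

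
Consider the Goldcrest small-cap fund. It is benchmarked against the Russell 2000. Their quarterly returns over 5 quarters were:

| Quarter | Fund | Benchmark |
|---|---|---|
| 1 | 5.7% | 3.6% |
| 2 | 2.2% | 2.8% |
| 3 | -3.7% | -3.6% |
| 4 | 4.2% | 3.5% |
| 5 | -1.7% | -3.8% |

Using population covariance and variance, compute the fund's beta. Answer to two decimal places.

0.98

r̄p = 1.3400%,  r̄m = 0.5000%
Cov = Σ(rp − r̄p)(rm − r̄m) / 5 = 11.5620
Var(rm) = Σ(rm − r̄m)² / 5 = 11.8400
β = Cov / Var = 11.5620 / 11.8400 = 0.9765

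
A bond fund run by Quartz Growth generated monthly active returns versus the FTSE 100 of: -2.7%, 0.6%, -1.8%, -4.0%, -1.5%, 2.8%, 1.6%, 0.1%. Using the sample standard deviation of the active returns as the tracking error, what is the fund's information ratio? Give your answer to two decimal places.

-0.27

r̄ = (-2.7 + 0.6 − 1.8 − 4 − 1.5 + 2.8 + 1.6 + 0.1) / 8 = -4.90 / 8 = -0.6125%
Σ(r − r̄)² = (-2.7 − (-0.6125))² + (0.6 − (-0.6125))² + … = 36.5488
σ = √[36.5488 / 7] = 2.2850%
IR = r̄ / tracking error = -0.6125 / 2.2850 = -0.2681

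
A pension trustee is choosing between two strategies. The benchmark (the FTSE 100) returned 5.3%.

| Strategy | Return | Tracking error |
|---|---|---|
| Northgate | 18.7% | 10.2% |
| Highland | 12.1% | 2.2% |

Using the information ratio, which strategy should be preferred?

Highland

Northgate: IR = (18.7% − 5.3%) / 10.2% = 1.314
Highland: IR = (12.1% − 5.3%) / 2.2% = 3.091
Highest: Highland (3.091).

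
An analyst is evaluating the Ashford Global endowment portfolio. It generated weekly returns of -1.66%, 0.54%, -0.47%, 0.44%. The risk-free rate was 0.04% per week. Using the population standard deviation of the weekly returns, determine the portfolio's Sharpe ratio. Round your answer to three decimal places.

Mean return μ = -1.150 / 4 = -0.2875%
Σ(r − μ)² = (-1.66 − (-0.2875))² + (0.54 − (-0.2875))² + (-0.47 − (-0.2875))² + … = 3.1311
σ = √[3.1311 / 4] = 0.8847%
Sharpe = (μ − rf) / σ = (-0.2875 − 0.04) / 0.8847 = -0.3275 / 0.8847 = -0.3702

-0.370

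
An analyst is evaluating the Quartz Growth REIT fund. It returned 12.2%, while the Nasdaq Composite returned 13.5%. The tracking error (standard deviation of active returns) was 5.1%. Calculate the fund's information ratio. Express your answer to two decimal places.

-0.25

IR = (Rp − Rb) / TE = (12.2% − 13.5%) / 5.1% = -1.30% / 5.1% = -0.2549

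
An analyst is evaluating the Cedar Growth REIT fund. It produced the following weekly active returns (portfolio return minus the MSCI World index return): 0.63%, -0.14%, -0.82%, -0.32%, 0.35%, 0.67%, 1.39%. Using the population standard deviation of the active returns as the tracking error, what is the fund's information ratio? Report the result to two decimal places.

r̄ = (0.63 − 0.14 − 0.82 − 0.32 + 0.35 + 0.67 + 1.39) / 7 = 1.760 / 7 = 0.2514%
Σ(r − r̄)² = (0.63 − 0.2514)² + (-0.14 − 0.2514)² + … = 3.2523
σ = √[3.2523 / 7] = 0.6816%
IR = r̄ / tracking error = 0.2514 / 0.6816 = 0.3688

0.37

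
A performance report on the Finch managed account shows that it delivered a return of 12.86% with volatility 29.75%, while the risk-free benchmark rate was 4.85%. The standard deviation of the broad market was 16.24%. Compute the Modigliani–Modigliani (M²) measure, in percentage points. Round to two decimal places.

9.22

Sharpe = (Rp − Rf) / σp = (12.86% − 4.85%) / 29.75% = 0.2692
M² = Rf + Sharpe × σm = 4.85% + 0.2692 × 16.24% = 9.2218%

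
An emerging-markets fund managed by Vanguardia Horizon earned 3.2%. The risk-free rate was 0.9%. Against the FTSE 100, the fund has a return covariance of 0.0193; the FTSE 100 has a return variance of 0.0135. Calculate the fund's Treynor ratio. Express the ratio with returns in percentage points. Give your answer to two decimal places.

1.61

β = Cov / Var = 0.0193 / 0.0135 = 1.4296
Treynor = (Rp − Rf) / β = (3.2% − 0.9%) / 1.4296 = 2.30 / 1.4296 = 1.6088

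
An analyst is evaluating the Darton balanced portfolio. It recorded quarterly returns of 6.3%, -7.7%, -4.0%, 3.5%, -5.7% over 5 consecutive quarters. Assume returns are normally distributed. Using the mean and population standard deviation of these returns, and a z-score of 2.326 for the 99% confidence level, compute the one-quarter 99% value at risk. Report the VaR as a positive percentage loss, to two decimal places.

r̄ = (6.3 − 7.7 − 4 + 3.5 − 5.7) / 5 = -1.5200%
Σ(r − r̄)² = (6.3 − (-1.5200))² + (-7.7 − (-1.5200))² + … = 148.1680
population σ = √(148.1680 / 5) = √29.6336 = 5.4437%
VaR = −(r̄ − z·σ) = −(-1.5200 − 2.326 × 5.4437) = −(-14.1820) = 14.1820%

14.18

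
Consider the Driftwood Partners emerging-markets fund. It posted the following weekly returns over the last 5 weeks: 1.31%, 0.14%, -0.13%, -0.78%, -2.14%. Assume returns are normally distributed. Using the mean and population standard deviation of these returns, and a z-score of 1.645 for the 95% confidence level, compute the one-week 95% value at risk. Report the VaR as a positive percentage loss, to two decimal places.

2.19

μ = (1.31 + 0.14 − 0.13 − 0.78 − 2.14) / 5 = -0.3200%
Σ(r − μ)² = (1.31 − (-0.3200))² + (0.14 − (-0.3200))² + … = 6.4286
σ = √[6.4286 / 5] = 1.1339%
VaR = −(μ − z·σ) = −(-0.3200 − 1.645 × 1.1339) = −(-2.1853) = 2.1853%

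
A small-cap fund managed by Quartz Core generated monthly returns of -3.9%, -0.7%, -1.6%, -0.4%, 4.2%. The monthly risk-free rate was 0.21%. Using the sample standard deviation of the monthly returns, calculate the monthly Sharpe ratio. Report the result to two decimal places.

-0.23

Mean return r̄ = -2.40 / 5 = -0.4800%
Sample σ = √[Σ(r − r̄)² / 4] = √[34.9080 / 4] = √8.7270 = 2.9541%
Sharpe = (r̄ − rf) / σ = (-0.4800 − 0.21) / 2.9541 = -0.6900 / 2.9541 = -0.2336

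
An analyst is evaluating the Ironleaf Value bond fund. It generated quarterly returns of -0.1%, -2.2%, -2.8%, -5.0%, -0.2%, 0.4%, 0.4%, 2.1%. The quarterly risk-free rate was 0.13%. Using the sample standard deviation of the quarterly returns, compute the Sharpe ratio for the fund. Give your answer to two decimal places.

Mean return μ = -7.40 / 8 = -0.9250%
Sample std dev = √[35.6150 / 7] = 2.2556%
Sharpe = (μ − rf) / σ = (-0.9250 − 0.13) / 2.2556 = -1.0550 / 2.2556 = -0.4677

-0.47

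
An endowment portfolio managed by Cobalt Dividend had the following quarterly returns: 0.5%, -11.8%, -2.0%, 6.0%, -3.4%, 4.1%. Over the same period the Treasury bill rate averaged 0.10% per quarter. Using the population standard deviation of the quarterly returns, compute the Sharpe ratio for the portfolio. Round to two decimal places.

-0.21

r̄ = (0.5 − 11.8 − 2 + 6 − 3.4 + 4.1) / 6 = -6.60 / 6 = -1.1000%
Population std dev = √[200.6000 / 6] = 5.7822%
Sharpe = (r̄ − rf) / σ = (-1.1000 − 0.1) / 5.7822 = -1.2000 / 5.7822 = -0.2075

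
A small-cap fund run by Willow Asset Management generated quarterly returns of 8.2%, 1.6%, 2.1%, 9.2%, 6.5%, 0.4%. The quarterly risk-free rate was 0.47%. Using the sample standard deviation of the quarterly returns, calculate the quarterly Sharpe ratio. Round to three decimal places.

1.117

μ = (8.2 + 1.6 + 2.1 + 9.2 + 6.5 + 0.4) / 6 = 4.6667%
Σ(r − μ)² = (8.2 − 4.6667)² + (1.6 − 4.6667)² + … = 70.5933
σ = √[70.5933 / 5] = 3.7575%
Sharpe = (μ − rf) / σ = (4.6667 − 0.47) / 3.7575 = 4.1967 / 3.7575 = 1.1169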